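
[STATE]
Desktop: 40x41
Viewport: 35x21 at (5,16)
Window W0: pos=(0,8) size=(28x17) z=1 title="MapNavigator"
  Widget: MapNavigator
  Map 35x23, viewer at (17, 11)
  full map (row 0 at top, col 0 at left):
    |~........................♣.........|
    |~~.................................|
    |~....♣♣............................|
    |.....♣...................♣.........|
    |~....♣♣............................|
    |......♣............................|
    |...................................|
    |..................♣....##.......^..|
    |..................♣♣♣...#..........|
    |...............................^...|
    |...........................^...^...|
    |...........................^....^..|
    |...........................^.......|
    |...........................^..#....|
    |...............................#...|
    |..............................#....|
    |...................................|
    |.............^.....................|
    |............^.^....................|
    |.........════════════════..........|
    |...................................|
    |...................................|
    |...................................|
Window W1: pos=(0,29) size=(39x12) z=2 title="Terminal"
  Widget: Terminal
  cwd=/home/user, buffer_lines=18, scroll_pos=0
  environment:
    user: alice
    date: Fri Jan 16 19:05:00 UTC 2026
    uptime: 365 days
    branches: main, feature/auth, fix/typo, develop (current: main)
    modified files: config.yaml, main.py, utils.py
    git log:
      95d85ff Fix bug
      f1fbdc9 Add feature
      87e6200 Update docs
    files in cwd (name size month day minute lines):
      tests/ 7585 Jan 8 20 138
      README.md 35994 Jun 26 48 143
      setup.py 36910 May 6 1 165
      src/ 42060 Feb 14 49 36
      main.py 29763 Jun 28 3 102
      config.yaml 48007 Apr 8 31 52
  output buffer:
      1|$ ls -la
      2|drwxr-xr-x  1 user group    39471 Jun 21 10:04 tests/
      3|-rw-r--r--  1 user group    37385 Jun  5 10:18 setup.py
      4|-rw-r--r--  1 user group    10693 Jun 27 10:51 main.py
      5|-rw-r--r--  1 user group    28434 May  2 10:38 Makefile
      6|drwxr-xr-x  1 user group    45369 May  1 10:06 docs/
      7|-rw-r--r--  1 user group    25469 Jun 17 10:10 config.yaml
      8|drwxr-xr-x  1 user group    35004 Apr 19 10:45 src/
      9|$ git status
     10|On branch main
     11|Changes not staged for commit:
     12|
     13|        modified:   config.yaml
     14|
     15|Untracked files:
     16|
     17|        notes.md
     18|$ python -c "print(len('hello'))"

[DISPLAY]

...................^..┃            
.........@.........^..┃            
...................^..┃            
...................^..┃            
......................┃            
......................┃            
......................┃            
.....^................┃            
━━━━━━━━━━━━━━━━━━━━━━┛            
                                   
                                   
                                   
                                   
━━━━━━━━━━━━━━━━━━━━━━━━━━━━━━━━━┓ 
minal                            ┃ 
─────────────────────────────────┨ 
 -la                             ┃ 
r-xr-x  1 user group    39471 Jun┃ 
r--r--  1 user group    37385 Jun┃ 
r--r--  1 user group    10693 Jun┃ 
r--r--  1 user group    28434 May┃ 


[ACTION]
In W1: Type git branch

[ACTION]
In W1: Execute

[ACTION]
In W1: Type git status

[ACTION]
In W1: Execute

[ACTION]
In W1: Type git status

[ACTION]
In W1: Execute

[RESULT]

...................^..┃            
.........@.........^..┃            
...................^..┃            
...................^..┃            
......................┃            
......................┃            
......................┃            
.....^................┃            
━━━━━━━━━━━━━━━━━━━━━━┛            
                                   
                                   
                                   
                                   
━━━━━━━━━━━━━━━━━━━━━━━━━━━━━━━━━┓ 
minal                            ┃ 
─────────────────────────────────┨ 
t status                         ┃ 
ranch main                       ┃ 
ges not staged for commit:       ┃ 
                                 ┃ 
    modified:   config.yaml      ┃ 


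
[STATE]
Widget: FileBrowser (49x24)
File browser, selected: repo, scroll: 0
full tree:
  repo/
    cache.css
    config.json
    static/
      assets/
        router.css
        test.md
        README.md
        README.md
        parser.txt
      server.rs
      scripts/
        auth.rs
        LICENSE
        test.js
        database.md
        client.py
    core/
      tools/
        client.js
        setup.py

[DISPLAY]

> [-] repo/                                      
    cache.css                                    
    config.json                                  
    [+] static/                                  
    [+] core/                                    
                                                 
                                                 
                                                 
                                                 
                                                 
                                                 
                                                 
                                                 
                                                 
                                                 
                                                 
                                                 
                                                 
                                                 
                                                 
                                                 
                                                 
                                                 
                                                 


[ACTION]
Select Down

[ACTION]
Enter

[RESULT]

  [-] repo/                                      
  > cache.css                                    
    config.json                                  
    [+] static/                                  
    [+] core/                                    
                                                 
                                                 
                                                 
                                                 
                                                 
                                                 
                                                 
                                                 
                                                 
                                                 
                                                 
                                                 
                                                 
                                                 
                                                 
                                                 
                                                 
                                                 
                                                 


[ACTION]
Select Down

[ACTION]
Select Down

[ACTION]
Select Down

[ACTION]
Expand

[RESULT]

  [-] repo/                                      
    cache.css                                    
    config.json                                  
    [+] static/                                  
  > [-] core/                                    
      [+] tools/                                 
                                                 
                                                 
                                                 
                                                 
                                                 
                                                 
                                                 
                                                 
                                                 
                                                 
                                                 
                                                 
                                                 
                                                 
                                                 
                                                 
                                                 
                                                 


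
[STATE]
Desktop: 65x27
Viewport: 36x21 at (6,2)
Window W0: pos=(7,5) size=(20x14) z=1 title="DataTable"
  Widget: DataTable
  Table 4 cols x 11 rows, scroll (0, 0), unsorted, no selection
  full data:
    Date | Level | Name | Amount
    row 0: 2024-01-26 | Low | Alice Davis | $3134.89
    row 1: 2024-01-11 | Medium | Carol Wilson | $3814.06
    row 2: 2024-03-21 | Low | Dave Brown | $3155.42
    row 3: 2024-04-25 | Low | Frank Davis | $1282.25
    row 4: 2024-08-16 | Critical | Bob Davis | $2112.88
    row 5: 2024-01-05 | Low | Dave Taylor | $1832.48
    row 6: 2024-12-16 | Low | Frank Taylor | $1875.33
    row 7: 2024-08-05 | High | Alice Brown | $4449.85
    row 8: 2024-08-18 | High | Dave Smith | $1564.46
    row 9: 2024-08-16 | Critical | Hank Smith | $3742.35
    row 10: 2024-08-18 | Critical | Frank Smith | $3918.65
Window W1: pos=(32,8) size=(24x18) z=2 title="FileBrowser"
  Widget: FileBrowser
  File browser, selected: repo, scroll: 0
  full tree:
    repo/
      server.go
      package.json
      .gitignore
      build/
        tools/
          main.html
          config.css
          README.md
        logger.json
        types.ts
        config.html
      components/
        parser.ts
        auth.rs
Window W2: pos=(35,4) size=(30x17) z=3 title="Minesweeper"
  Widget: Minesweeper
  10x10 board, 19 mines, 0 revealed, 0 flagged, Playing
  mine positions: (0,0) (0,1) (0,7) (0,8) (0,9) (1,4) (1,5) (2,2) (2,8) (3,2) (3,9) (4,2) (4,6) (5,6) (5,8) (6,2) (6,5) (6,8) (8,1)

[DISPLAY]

                                    
                                    
                             ┏━━━━━━
 ┏━━━━━━━━━━━━━━━━━━┓        ┃ Mines
 ┃ DataTable        ┃        ┠──────
 ┠──────────────────┨        ┃■■■■■■
 ┃Date      │Level  ┃     ┏━━┃■■■■■■
 ┃──────────┼───────┃     ┃ F┃■■■■■■
 ┃2024-01-26│Low    ┃     ┠──┃■■■■■■
 ┃2024-01-11│Medium ┃     ┃> ┃■■■■■■
 ┃2024-03-21│Low    ┃     ┃  ┃■■■■■■
 ┃2024-04-25│Low    ┃     ┃  ┃■■■■■■
 ┃2024-08-16│Critica┃     ┃  ┃■■■■■■
 ┃2024-01-05│Low    ┃     ┃  ┃■■■■■■
 ┃2024-12-16│Low    ┃     ┃  ┃■■■■■■
 ┃2024-08-05│High   ┃     ┃  ┃      
 ┗━━━━━━━━━━━━━━━━━━┛     ┃  ┃      
                          ┃  ┃      
                          ┃  ┗━━━━━━
                          ┃         
                          ┃         


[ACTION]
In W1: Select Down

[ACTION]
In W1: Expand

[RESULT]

                                    
                                    
                             ┏━━━━━━
 ┏━━━━━━━━━━━━━━━━━━┓        ┃ Mines
 ┃ DataTable        ┃        ┠──────
 ┠──────────────────┨        ┃■■■■■■
 ┃Date      │Level  ┃     ┏━━┃■■■■■■
 ┃──────────┼───────┃     ┃ F┃■■■■■■
 ┃2024-01-26│Low    ┃     ┠──┃■■■■■■
 ┃2024-01-11│Medium ┃     ┃  ┃■■■■■■
 ┃2024-03-21│Low    ┃     ┃  ┃■■■■■■
 ┃2024-04-25│Low    ┃     ┃  ┃■■■■■■
 ┃2024-08-16│Critica┃     ┃  ┃■■■■■■
 ┃2024-01-05│Low    ┃     ┃  ┃■■■■■■
 ┃2024-12-16│Low    ┃     ┃  ┃■■■■■■
 ┃2024-08-05│High   ┃     ┃  ┃      
 ┗━━━━━━━━━━━━━━━━━━┛     ┃  ┃      
                          ┃  ┃      
                          ┃  ┗━━━━━━
                          ┃         
                          ┃         


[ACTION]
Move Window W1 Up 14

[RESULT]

                          ┠─────────
                          ┃  [-] rep
                          ┃  ┏━━━━━━
 ┏━━━━━━━━━━━━━━━━━━┓     ┃  ┃ Mines
 ┃ DataTable        ┃     ┃  ┠──────
 ┠──────────────────┨     ┃  ┃■■■■■■
 ┃Date      │Level  ┃     ┃  ┃■■■■■■
 ┃──────────┼───────┃     ┃  ┃■■■■■■
 ┃2024-01-26│Low    ┃     ┃  ┃■■■■■■
 ┃2024-01-11│Medium ┃     ┃  ┃■■■■■■
 ┃2024-03-21│Low    ┃     ┃  ┃■■■■■■
 ┃2024-04-25│Low    ┃     ┃  ┃■■■■■■
 ┃2024-08-16│Critica┃     ┃  ┃■■■■■■
 ┃2024-01-05│Low    ┃     ┃  ┃■■■■■■
 ┃2024-12-16│Low    ┃     ┃  ┃■■■■■■
 ┃2024-08-05│High   ┃     ┗━━┃      
 ┗━━━━━━━━━━━━━━━━━━┛        ┃      
                             ┃      
                             ┗━━━━━━
                                    
                                    


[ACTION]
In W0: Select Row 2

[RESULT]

                          ┠─────────
                          ┃  [-] rep
                          ┃  ┏━━━━━━
 ┏━━━━━━━━━━━━━━━━━━┓     ┃  ┃ Mines
 ┃ DataTable        ┃     ┃  ┠──────
 ┠──────────────────┨     ┃  ┃■■■■■■
 ┃Date      │Level  ┃     ┃  ┃■■■■■■
 ┃──────────┼───────┃     ┃  ┃■■■■■■
 ┃2024-01-26│Low    ┃     ┃  ┃■■■■■■
 ┃2024-01-11│Medium ┃     ┃  ┃■■■■■■
 ┃>024-03-21│Low    ┃     ┃  ┃■■■■■■
 ┃2024-04-25│Low    ┃     ┃  ┃■■■■■■
 ┃2024-08-16│Critica┃     ┃  ┃■■■■■■
 ┃2024-01-05│Low    ┃     ┃  ┃■■■■■■
 ┃2024-12-16│Low    ┃     ┃  ┃■■■■■■
 ┃2024-08-05│High   ┃     ┗━━┃      
 ┗━━━━━━━━━━━━━━━━━━┛        ┃      
                             ┃      
                             ┗━━━━━━
                                    
                                    


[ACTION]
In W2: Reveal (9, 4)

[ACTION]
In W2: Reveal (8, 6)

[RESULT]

                          ┠─────────
                          ┃  [-] rep
                          ┃  ┏━━━━━━
 ┏━━━━━━━━━━━━━━━━━━┓     ┃  ┃ Mines
 ┃ DataTable        ┃     ┃  ┠──────
 ┠──────────────────┨     ┃  ┃■■■■■■
 ┃Date      │Level  ┃     ┃  ┃■■■■■■
 ┃──────────┼───────┃     ┃  ┃■■■■■■
 ┃2024-01-26│Low    ┃     ┃  ┃■■■■■■
 ┃2024-01-11│Medium ┃     ┃  ┃■■■■■■
 ┃>024-03-21│Low    ┃     ┃  ┃■■■■■■
 ┃2024-04-25│Low    ┃     ┃  ┃■■■■■■
 ┃2024-08-16│Critica┃     ┃  ┃■■2111
 ┃2024-01-05│Low    ┃     ┃  ┃■■1   
 ┃2024-12-16│Low    ┃     ┃  ┃■■1   
 ┃2024-08-05│High   ┃     ┗━━┃      
 ┗━━━━━━━━━━━━━━━━━━┛        ┃      
                             ┃      
                             ┗━━━━━━
                                    
                                    


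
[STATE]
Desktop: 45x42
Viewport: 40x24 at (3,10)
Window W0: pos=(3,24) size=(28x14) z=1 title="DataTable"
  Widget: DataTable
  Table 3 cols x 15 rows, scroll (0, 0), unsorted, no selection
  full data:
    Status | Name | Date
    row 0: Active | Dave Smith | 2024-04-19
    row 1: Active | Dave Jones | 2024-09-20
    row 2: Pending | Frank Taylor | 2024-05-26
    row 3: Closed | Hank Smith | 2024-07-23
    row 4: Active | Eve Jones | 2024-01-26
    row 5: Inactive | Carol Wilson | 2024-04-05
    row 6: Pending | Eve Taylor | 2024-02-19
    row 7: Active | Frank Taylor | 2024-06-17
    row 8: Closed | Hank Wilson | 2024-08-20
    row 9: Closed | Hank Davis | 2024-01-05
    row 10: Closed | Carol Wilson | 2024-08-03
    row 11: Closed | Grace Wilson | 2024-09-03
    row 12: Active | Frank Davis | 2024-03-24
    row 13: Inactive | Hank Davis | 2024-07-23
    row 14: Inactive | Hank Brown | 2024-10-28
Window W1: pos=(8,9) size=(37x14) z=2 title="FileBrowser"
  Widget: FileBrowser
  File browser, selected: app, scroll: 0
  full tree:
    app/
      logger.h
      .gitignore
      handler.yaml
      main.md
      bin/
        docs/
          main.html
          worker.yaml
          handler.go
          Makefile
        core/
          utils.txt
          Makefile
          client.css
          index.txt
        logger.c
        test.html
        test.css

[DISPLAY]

     ┃ FileBrowser                      
     ┠──────────────────────────────────
     ┃> [-] app/                        
     ┃    logger.h                      
     ┃    .gitignore                    
     ┃    handler.yaml                  
     ┃    main.md                       
     ┃    [+] bin/                      
     ┃                                  
     ┃                                  
     ┃                                  
     ┃                                  
     ┗━━━━━━━━━━━━━━━━━━━━━━━━━━━━━━━━━━
                                        
┏━━━━━━━━━━━━━━━━━━━━━━━━━━┓            
┃ DataTable                ┃            
┠──────────────────────────┨            
┃Status  │Name        │Date┃            
┃────────┼────────────┼────┃            
┃Active  │Dave Smith  │2024┃            
┃Active  │Dave Jones  │2024┃            
┃Pending │Frank Taylor│2024┃            
┃Closed  │Hank Smith  │2024┃            
┃Active  │Eve Jones   │2024┃            


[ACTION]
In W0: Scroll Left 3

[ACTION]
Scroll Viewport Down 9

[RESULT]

     ┃                                  
     ┃                                  
     ┃                                  
     ┃                                  
     ┗━━━━━━━━━━━━━━━━━━━━━━━━━━━━━━━━━━
                                        
┏━━━━━━━━━━━━━━━━━━━━━━━━━━┓            
┃ DataTable                ┃            
┠──────────────────────────┨            
┃Status  │Name        │Date┃            
┃────────┼────────────┼────┃            
┃Active  │Dave Smith  │2024┃            
┃Active  │Dave Jones  │2024┃            
┃Pending │Frank Taylor│2024┃            
┃Closed  │Hank Smith  │2024┃            
┃Active  │Eve Jones   │2024┃            
┃Inactive│Carol Wilson│2024┃            
┃Pending │Eve Taylor  │2024┃            
┃Active  │Frank Taylor│2024┃            
┗━━━━━━━━━━━━━━━━━━━━━━━━━━┛            
                                        
                                        
                                        
                                        


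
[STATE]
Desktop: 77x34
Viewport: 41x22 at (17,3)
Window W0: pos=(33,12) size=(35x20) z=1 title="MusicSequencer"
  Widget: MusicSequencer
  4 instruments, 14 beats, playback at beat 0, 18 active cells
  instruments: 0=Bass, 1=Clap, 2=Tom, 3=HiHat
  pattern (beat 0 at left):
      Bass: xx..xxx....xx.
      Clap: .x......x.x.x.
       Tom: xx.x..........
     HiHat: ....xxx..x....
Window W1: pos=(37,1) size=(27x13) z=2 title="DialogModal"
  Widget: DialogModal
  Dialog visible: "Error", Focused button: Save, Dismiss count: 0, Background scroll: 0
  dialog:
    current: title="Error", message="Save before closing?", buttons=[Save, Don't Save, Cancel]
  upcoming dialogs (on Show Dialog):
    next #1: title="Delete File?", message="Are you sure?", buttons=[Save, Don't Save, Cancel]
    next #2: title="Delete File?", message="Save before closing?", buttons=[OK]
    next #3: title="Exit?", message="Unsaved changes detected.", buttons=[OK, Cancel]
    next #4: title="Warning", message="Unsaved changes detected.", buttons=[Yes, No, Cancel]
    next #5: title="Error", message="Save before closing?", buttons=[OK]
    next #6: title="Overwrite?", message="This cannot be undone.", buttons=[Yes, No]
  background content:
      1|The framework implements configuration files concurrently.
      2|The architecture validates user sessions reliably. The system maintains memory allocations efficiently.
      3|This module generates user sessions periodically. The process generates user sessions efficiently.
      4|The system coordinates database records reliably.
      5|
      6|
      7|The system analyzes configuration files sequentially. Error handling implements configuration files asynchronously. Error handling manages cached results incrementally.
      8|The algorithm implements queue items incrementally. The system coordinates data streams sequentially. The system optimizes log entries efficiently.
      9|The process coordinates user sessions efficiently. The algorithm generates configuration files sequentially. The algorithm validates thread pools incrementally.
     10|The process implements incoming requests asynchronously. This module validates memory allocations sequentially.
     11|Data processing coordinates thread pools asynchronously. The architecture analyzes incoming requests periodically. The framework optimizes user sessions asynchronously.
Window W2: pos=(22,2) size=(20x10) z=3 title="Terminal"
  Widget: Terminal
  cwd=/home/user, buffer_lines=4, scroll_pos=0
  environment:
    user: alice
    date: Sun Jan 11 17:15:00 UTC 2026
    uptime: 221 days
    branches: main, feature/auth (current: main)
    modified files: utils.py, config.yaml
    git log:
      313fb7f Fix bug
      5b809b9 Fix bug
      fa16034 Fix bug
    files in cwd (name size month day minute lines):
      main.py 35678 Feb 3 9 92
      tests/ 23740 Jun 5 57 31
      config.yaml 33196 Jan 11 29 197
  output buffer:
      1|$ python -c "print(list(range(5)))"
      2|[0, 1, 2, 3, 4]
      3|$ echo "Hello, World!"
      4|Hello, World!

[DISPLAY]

     ┃ Terminal         ┃────────────────
     ┠──────────────────┨framework implem
     ┃$ python -c "print┃architecture val
     ┃[0, 1, 2, 3, 4]   ┃────────────────
     ┃$ echo "Hello, Wor┃      Error     
     ┃Hello, World!     ┃ave before closi
     ┃$ █               ┃Save]  Don't Sav
     ┃                  ┃────────────────
     ┗━━━━━━━━━━━━━━━━━━┛algorithm implem
                ┏━━━┃The process coordina
                ┃ Mu┗━━━━━━━━━━━━━━━━━━━━
                ┠────────────────────────
                ┃      ▼1234567890123    
                ┃  Bass██··███····██·    
                ┃  Clap·█······█·█·█·    
                ┃   Tom██·█··········    
                ┃ HiHat····███··█····    
                ┃                        
                ┃                        
                ┃                        
                ┃                        
                ┃                        


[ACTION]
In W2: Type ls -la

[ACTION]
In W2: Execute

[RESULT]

     ┃ Terminal         ┃────────────────
     ┠──────────────────┨framework implem
     ┃Hello, World!     ┃architecture val
     ┃$ ls -la          ┃────────────────
     ┃-rw-r--r--  1 alic┃      Error     
     ┃drwxr-xr-x  1 alic┃ave before closi
     ┃-rw-r--r--  1 alic┃Save]  Don't Sav
     ┃$ █               ┃────────────────
     ┗━━━━━━━━━━━━━━━━━━┛algorithm implem
                ┏━━━┃The process coordina
                ┃ Mu┗━━━━━━━━━━━━━━━━━━━━
                ┠────────────────────────
                ┃      ▼1234567890123    
                ┃  Bass██··███····██·    
                ┃  Clap·█······█·█·█·    
                ┃   Tom██·█··········    
                ┃ HiHat····███··█····    
                ┃                        
                ┃                        
                ┃                        
                ┃                        
                ┃                        


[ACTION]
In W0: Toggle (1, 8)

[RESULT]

     ┃ Terminal         ┃────────────────
     ┠──────────────────┨framework implem
     ┃Hello, World!     ┃architecture val
     ┃$ ls -la          ┃────────────────
     ┃-rw-r--r--  1 alic┃      Error     
     ┃drwxr-xr-x  1 alic┃ave before closi
     ┃-rw-r--r--  1 alic┃Save]  Don't Sav
     ┃$ █               ┃────────────────
     ┗━━━━━━━━━━━━━━━━━━┛algorithm implem
                ┏━━━┃The process coordina
                ┃ Mu┗━━━━━━━━━━━━━━━━━━━━
                ┠────────────────────────
                ┃      ▼1234567890123    
                ┃  Bass██··███····██·    
                ┃  Clap·█········█·█·    
                ┃   Tom██·█··········    
                ┃ HiHat····███··█····    
                ┃                        
                ┃                        
                ┃                        
                ┃                        
                ┃                        


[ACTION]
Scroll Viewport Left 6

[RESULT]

           ┃ Terminal         ┃──────────
           ┠──────────────────┨framework 
           ┃Hello, World!     ┃architectu
           ┃$ ls -la          ┃──────────
           ┃-rw-r--r--  1 alic┃      Erro
           ┃drwxr-xr-x  1 alic┃ave before
           ┃-rw-r--r--  1 alic┃Save]  Don
           ┃$ █               ┃──────────
           ┗━━━━━━━━━━━━━━━━━━┛algorithm 
                      ┏━━━┃The process co
                      ┃ Mu┗━━━━━━━━━━━━━━
                      ┠──────────────────
                      ┃      ▼12345678901
                      ┃  Bass██··███····█
                      ┃  Clap·█········█·
                      ┃   Tom██·█········
                      ┃ HiHat····███··█··
                      ┃                  
                      ┃                  
                      ┃                  
                      ┃                  
                      ┃                  


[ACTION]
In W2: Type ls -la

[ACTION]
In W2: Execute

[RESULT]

           ┃ Terminal         ┃──────────
           ┠──────────────────┨framework 
           ┃-rw-r--r--  1 alic┃architectu
           ┃$ ls -la          ┃──────────
           ┃-rw-r--r--  1 alic┃      Erro
           ┃drwxr-xr-x  1 alic┃ave before
           ┃-rw-r--r--  1 alic┃Save]  Don
           ┃$ █               ┃──────────
           ┗━━━━━━━━━━━━━━━━━━┛algorithm 
                      ┏━━━┃The process co
                      ┃ Mu┗━━━━━━━━━━━━━━
                      ┠──────────────────
                      ┃      ▼12345678901
                      ┃  Bass██··███····█
                      ┃  Clap·█········█·
                      ┃   Tom██·█········
                      ┃ HiHat····███··█··
                      ┃                  
                      ┃                  
                      ┃                  
                      ┃                  
                      ┃                  


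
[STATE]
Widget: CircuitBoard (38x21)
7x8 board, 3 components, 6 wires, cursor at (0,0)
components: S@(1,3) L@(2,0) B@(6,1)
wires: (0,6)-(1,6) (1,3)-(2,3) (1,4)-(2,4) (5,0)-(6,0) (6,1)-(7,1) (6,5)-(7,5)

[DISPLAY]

   0 1 2 3 4 5 6                      
0  [.]                      ·         
                            │         
1               S   ·       ·         
                │   │                 
2   L           ·   ·                 
                                      
3                                     
                                      
4                                     
                                      
5   ·                                 
    │                                 
6   ·   B               ·             
        │               │             
7       ·               ·             
Cursor: (0,0)                         
                                      
                                      
                                      
                                      


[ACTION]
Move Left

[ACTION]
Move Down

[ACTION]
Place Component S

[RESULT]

   0 1 2 3 4 5 6                      
0                           ·         
                            │         
1  [S]          S   ·       ·         
                │   │                 
2   L           ·   ·                 
                                      
3                                     
                                      
4                                     
                                      
5   ·                                 
    │                                 
6   ·   B               ·             
        │               │             
7       ·               ·             
Cursor: (1,0)                         
                                      
                                      
                                      
                                      


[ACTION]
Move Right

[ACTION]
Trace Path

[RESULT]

   0 1 2 3 4 5 6                      
0                           ·         
                            │         
1   S  [.]      S   ·       ·         
                │   │                 
2   L           ·   ·                 
                                      
3                                     
                                      
4                                     
                                      
5   ·                                 
    │                                 
6   ·   B               ·             
        │               │             
7       ·               ·             
Cursor: (1,1)  Trace: No connections  
                                      
                                      
                                      
                                      


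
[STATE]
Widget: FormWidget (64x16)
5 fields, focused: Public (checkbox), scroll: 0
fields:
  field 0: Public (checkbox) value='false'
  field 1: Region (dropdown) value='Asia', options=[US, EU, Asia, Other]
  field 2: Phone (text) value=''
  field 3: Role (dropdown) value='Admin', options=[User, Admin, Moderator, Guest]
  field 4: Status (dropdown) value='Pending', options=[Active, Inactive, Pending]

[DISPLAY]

> Public:     [ ]                                               
  Region:     [Asia                                           ▼]
  Phone:      [                                                ]
  Role:       [Admin                                          ▼]
  Status:     [Pending                                        ▼]
                                                                
                                                                
                                                                
                                                                
                                                                
                                                                
                                                                
                                                                
                                                                
                                                                
                                                                


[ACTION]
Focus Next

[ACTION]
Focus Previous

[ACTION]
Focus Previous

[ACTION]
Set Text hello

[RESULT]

  Public:     [ ]                                               
  Region:     [Asia                                           ▼]
  Phone:      [                                                ]
  Role:       [Admin                                          ▼]
> Status:     [Pending                                        ▼]
                                                                
                                                                
                                                                
                                                                
                                                                
                                                                
                                                                
                                                                
                                                                
                                                                
                                                                


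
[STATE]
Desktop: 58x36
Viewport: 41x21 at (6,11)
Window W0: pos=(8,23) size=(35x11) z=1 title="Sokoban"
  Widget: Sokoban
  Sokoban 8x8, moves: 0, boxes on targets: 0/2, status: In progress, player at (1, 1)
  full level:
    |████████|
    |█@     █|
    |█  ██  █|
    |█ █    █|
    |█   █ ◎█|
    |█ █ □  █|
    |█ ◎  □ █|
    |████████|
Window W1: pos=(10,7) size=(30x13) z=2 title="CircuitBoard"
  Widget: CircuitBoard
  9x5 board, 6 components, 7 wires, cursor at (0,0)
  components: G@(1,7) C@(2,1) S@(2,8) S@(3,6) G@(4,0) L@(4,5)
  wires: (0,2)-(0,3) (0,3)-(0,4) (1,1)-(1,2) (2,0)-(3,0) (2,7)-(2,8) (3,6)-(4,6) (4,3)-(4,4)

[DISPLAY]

    ┃0  [.]      · ─ · ─ ·       ┃       
    ┃                            ┃       
    ┃1       · ─ ·               ┃       
    ┃                            ┃       
    ┃2   ·   C                   ┃       
    ┃    │                       ┃       
    ┃3   ·                       ┃       
    ┃                            ┃       
    ┗━━━━━━━━━━━━━━━━━━━━━━━━━━━━┛       
                                         
                                         
                                         
  ┏━━━━━━━━━━━━━━━━━━━━━━━━━━━━━━━━━┓    
  ┃ Sokoban                         ┃    
  ┠─────────────────────────────────┨    
  ┃████████                         ┃    
  ┃█@     █                         ┃    
  ┃█  ██  █                         ┃    
  ┃█ █    █                         ┃    
  ┃█   █ ◎█                         ┃    
  ┃█ █ □  █                         ┃    


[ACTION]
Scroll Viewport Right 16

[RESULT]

      · ─ · ─ ·       ┃                  
                      ┃                  
  · ─ ·               ┃                  
                      ┃                  
  C                   ┃                  
                      ┃                  
                      ┃                  
                      ┃                  
━━━━━━━━━━━━━━━━━━━━━━┛                  
                                         
                                         
                                         
━━━━━━━━━━━━━━━━━━━━━━━━━┓               
                         ┃               
─────────────────────────┨               
                         ┃               
                         ┃               
                         ┃               
                         ┃               
                         ┃               
                         ┃               


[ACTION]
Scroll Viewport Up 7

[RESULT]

                                         
                                         
                                         
━━━━━━━━━━━━━━━━━━━━━━┓                  
itBoard               ┃                  
──────────────────────┨                  
 2 3 4 5 6 7 8        ┃                  
      · ─ · ─ ·       ┃                  
                      ┃                  
  · ─ ·               ┃                  
                      ┃                  
  C                   ┃                  
                      ┃                  
                      ┃                  
                      ┃                  
━━━━━━━━━━━━━━━━━━━━━━┛                  
                                         
                                         
                                         
━━━━━━━━━━━━━━━━━━━━━━━━━┓               
                         ┃               


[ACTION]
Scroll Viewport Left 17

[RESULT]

                                         
                                         
                                         
          ┏━━━━━━━━━━━━━━━━━━━━━━━━━━━━┓ 
          ┃ CircuitBoard               ┃ 
          ┠────────────────────────────┨ 
          ┃   0 1 2 3 4 5 6 7 8        ┃ 
          ┃0  [.]      · ─ · ─ ·       ┃ 
          ┃                            ┃ 
          ┃1       · ─ ·               ┃ 
          ┃                            ┃ 
          ┃2   ·   C                   ┃ 
          ┃    │                       ┃ 
          ┃3   ·                       ┃ 
          ┃                            ┃ 
          ┗━━━━━━━━━━━━━━━━━━━━━━━━━━━━┛ 
                                         
                                         
                                         
        ┏━━━━━━━━━━━━━━━━━━━━━━━━━━━━━━━━
        ┃ Sokoban                        
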